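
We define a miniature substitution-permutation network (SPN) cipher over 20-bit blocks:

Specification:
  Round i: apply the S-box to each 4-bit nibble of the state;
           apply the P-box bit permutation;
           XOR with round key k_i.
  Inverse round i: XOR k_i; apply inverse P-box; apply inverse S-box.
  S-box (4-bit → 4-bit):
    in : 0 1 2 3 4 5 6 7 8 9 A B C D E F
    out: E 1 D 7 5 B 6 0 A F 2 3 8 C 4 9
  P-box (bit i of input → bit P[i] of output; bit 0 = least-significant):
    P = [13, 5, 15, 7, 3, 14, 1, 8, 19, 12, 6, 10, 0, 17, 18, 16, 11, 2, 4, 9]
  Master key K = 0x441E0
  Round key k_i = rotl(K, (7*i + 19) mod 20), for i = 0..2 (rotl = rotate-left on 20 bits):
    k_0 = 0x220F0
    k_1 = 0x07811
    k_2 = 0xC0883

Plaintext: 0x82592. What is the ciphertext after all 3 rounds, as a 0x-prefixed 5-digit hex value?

0x767CC

s_0 = plaintext = 0x82592
s_1 = Round(s_0, k_0) = 0xFD77F
s_2 = Round(s_1, k_1) = 0x55291
s_3 = Round(s_2, k_2) = 0x767CC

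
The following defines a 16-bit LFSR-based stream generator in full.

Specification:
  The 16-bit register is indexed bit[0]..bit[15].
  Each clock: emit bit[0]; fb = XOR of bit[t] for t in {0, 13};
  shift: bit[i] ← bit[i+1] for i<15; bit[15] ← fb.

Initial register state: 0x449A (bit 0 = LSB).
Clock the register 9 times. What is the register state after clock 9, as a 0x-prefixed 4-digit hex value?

0x2C22

reg_0 = 0x449A
clock 1: out=0, reg = 0x224D
clock 2: out=1, reg = 0x1126
clock 3: out=0, reg = 0x0893
clock 4: out=1, reg = 0x8449
clock 5: out=1, reg = 0xC224
clock 6: out=0, reg = 0x6112
clock 7: out=0, reg = 0xB089
clock 8: out=1, reg = 0x5844
clock 9: out=0, reg = 0x2C22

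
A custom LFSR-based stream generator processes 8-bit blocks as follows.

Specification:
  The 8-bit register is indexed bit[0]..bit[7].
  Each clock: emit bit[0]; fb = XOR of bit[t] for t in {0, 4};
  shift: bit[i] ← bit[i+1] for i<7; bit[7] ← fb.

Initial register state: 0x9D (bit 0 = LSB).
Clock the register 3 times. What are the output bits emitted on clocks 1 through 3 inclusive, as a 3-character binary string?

101

reg_0 = 0x9D
clock 1: out=1, reg = 0x4E
clock 2: out=0, reg = 0x27
clock 3: out=1, reg = 0x93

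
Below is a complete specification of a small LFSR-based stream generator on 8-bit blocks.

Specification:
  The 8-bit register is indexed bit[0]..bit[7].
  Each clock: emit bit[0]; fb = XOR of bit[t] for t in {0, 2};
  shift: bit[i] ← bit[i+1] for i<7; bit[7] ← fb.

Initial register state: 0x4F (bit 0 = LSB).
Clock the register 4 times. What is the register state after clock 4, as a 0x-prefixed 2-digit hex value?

reg_0 = 0x4F
clock 1: out=1, reg = 0x27
clock 2: out=1, reg = 0x13
clock 3: out=1, reg = 0x89
clock 4: out=1, reg = 0xC4

0xC4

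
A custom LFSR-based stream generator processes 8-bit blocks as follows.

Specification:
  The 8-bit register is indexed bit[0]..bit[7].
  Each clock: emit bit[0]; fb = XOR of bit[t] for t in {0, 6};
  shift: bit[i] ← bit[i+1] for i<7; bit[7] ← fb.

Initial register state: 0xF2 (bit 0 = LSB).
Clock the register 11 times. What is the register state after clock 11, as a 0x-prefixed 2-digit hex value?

reg_0 = 0xF2
clock 1: out=0, reg = 0xF9
clock 2: out=1, reg = 0x7C
clock 3: out=0, reg = 0xBE
clock 4: out=0, reg = 0x5F
clock 5: out=1, reg = 0x2F
clock 6: out=1, reg = 0x97
clock 7: out=1, reg = 0xCB
clock 8: out=1, reg = 0x65
clock 9: out=1, reg = 0x32
clock 10: out=0, reg = 0x19
clock 11: out=1, reg = 0x8C

0x8C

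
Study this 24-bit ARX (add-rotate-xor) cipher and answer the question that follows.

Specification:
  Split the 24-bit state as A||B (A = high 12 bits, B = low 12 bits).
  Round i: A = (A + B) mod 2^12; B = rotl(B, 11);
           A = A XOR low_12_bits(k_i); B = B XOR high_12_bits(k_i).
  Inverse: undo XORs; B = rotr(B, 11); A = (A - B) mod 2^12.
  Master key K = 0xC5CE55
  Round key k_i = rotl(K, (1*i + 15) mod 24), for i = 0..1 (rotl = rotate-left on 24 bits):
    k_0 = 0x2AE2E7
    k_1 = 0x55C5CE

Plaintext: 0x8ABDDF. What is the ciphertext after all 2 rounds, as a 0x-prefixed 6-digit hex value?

0x560B7C

s_0 = plaintext = 0x8ABDDF
s_1 = Round(s_0, k_0) = 0x46DC41
s_2 = Round(s_1, k_1) = 0x560B7C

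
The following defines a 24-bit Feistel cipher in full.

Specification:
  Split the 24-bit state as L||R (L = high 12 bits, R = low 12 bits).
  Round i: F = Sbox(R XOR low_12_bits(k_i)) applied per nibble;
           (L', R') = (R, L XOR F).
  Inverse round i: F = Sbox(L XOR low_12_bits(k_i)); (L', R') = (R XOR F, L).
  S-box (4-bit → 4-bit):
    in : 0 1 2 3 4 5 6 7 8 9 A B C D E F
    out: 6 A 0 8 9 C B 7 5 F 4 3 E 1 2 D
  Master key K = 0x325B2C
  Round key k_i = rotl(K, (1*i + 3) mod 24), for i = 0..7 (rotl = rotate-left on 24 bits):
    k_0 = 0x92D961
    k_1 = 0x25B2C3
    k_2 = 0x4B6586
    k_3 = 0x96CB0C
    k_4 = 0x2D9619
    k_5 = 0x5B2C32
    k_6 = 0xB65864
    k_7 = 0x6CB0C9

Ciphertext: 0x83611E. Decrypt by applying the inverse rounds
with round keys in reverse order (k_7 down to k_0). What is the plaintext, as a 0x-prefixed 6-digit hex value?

0x7D3AA4

s_0 = ciphertext = 0x83611E
s_1 = InvRound(s_0, k_7) = 0x4C3836
s_2 = InvRound(s_1, k_6) = 0x6714C3
s_3 = InvRound(s_2, k_5) = 0x05B671
s_4 = InvRound(s_3, k_4) = 0xDE105B
s_5 = InvRound(s_4, k_3) = 0xB7ADE1
s_6 = InvRound(s_5, k_2) = 0xF3FB7A
s_7 = InvRound(s_6, k_1) = 0xAA4F3F
s_8 = InvRound(s_7, k_0) = 0x7D3AA4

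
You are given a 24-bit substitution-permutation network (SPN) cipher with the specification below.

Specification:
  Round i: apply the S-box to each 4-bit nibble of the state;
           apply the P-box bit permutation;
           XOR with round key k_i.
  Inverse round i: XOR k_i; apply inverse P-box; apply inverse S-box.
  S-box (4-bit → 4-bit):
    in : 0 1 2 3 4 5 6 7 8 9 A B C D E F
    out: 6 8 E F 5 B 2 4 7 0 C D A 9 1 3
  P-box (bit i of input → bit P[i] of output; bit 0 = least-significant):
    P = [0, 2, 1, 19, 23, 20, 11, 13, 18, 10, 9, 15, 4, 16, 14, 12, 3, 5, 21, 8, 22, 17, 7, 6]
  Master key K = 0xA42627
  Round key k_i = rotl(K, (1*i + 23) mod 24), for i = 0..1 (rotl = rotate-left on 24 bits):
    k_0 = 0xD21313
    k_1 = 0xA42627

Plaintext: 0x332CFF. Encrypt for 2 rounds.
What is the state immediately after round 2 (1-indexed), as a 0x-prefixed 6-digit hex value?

s_0 = plaintext = 0x332CFF
s_1 = Round(s_0, k_0) = 0x21C6FE
s_2 = Round(s_1, k_1) = 0x3733E6

0x3733E6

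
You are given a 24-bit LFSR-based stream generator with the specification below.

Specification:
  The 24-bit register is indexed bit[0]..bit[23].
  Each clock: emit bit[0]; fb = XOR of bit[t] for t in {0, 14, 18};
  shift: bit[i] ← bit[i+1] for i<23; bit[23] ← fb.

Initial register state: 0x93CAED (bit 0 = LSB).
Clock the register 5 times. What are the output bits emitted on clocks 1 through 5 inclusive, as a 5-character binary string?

reg_0 = 0x93CAED
clock 1: out=1, reg = 0x49E576
clock 2: out=0, reg = 0xA4F2BB
clock 3: out=1, reg = 0xD2795D
clock 4: out=1, reg = 0x693CAE
clock 5: out=0, reg = 0x349E57

10110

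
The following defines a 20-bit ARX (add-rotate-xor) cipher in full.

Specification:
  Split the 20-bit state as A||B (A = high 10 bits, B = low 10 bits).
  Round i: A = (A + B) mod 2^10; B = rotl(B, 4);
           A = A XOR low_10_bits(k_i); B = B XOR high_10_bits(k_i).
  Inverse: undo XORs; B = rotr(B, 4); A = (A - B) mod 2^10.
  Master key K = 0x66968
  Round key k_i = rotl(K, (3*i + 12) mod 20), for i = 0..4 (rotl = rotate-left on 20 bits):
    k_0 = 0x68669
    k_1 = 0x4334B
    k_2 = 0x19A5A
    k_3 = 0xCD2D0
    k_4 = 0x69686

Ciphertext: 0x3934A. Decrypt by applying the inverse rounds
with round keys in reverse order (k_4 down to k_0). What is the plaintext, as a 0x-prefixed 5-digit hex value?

s_0 = ciphertext = 0x3934A
s_1 = InvRound(s_0, k_4) = 0x9D3EE
s_2 = InvRound(s_1, k_3) = 0x85E8D
s_3 = InvRound(s_2, k_2) = 0x57EEE
s_4 = InvRound(s_3, k_1) = 0x558BE
s_5 = InvRound(s_4, k_0) = 0xDBBD1

0xDBBD1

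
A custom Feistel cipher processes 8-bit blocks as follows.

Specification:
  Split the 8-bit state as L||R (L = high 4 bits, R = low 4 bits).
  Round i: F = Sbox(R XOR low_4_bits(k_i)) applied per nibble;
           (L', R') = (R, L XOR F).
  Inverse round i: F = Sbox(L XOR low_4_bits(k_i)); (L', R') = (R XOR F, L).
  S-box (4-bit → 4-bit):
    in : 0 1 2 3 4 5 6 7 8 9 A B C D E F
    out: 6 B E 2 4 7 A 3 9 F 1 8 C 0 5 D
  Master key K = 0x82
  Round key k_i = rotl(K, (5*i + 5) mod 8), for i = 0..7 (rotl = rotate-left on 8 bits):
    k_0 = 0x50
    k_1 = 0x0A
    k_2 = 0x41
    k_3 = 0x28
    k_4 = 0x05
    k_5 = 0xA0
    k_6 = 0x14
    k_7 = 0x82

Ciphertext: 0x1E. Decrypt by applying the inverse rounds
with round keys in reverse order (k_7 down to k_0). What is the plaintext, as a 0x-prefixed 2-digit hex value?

0xF4

s_0 = ciphertext = 0x1E
s_1 = InvRound(s_0, k_7) = 0xC1
s_2 = InvRound(s_1, k_6) = 0x8C
s_3 = InvRound(s_2, k_5) = 0x58
s_4 = InvRound(s_3, k_4) = 0xE5
s_5 = InvRound(s_4, k_3) = 0xFE
s_6 = InvRound(s_5, k_2) = 0xBF
s_7 = InvRound(s_6, k_1) = 0x4B
s_8 = InvRound(s_7, k_0) = 0xF4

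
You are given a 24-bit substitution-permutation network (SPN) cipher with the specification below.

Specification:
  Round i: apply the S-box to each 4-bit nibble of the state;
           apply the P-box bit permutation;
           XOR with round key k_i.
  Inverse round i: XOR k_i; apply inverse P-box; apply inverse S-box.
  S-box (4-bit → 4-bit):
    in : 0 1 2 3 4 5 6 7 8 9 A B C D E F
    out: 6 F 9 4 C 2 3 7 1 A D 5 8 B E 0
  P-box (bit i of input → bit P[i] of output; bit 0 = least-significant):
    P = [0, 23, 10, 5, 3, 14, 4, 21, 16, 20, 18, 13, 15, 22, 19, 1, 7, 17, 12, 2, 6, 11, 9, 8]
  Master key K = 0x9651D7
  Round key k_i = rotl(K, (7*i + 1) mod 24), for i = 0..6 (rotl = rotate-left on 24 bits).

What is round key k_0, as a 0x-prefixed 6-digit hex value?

0x2CA3AF

K = 0x9651D7
k_0 = rotl(K, (7*0+1) mod 24) = rotl(K, 1) = 0x2CA3AF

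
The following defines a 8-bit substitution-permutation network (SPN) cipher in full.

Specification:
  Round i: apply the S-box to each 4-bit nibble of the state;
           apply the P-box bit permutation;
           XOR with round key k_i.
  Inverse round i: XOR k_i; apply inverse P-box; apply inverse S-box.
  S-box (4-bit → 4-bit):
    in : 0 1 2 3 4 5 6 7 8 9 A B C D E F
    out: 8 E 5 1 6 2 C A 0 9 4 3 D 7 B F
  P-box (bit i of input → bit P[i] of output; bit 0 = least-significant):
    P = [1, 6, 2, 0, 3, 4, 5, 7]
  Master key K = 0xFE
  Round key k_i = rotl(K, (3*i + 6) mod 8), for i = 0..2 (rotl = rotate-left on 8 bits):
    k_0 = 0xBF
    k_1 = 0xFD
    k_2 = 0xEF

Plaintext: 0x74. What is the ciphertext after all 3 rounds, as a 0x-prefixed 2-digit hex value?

0x18

s_0 = plaintext = 0x74
s_1 = Round(s_0, k_0) = 0x6B
s_2 = Round(s_1, k_1) = 0x1F
s_3 = Round(s_2, k_2) = 0x18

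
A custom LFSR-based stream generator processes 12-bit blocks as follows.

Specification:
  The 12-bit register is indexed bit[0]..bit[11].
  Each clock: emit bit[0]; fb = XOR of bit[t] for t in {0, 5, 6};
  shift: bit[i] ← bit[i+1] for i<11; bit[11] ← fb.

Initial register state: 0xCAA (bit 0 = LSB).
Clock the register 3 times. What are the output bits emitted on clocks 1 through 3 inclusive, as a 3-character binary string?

reg_0 = 0xCAA
clock 1: out=0, reg = 0xE55
clock 2: out=1, reg = 0x72A
clock 3: out=0, reg = 0xB95

010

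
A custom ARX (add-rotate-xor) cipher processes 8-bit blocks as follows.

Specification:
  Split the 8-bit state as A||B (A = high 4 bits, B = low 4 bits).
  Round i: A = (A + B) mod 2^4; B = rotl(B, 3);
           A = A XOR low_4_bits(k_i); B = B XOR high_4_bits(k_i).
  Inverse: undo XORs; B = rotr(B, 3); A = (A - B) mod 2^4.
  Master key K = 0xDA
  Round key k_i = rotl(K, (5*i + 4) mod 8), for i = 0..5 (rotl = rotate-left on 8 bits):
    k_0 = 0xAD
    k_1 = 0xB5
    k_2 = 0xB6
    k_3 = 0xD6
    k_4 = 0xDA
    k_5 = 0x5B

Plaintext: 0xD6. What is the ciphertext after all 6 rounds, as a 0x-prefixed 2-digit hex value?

s_0 = plaintext = 0xD6
s_1 = Round(s_0, k_0) = 0xE9
s_2 = Round(s_1, k_1) = 0x27
s_3 = Round(s_2, k_2) = 0xF0
s_4 = Round(s_3, k_3) = 0x9D
s_5 = Round(s_4, k_4) = 0xC3
s_6 = Round(s_5, k_5) = 0x4C

0x4C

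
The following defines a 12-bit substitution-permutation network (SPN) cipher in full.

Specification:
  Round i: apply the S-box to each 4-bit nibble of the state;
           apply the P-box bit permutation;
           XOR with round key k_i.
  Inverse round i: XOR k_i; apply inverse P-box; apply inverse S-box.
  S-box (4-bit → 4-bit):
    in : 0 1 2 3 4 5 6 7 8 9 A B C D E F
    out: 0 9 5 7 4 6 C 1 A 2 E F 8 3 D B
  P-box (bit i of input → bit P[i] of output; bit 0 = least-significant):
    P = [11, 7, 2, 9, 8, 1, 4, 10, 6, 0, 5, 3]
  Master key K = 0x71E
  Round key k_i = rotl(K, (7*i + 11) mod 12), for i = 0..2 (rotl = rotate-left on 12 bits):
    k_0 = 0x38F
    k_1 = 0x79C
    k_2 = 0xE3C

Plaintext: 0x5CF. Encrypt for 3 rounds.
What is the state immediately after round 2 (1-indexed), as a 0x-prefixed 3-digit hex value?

s_0 = plaintext = 0x5CF
s_1 = Round(s_0, k_0) = 0xD2E
s_2 = Round(s_1, k_1) = 0xCC9
s_3 = Round(s_2, k_2) = 0xAB4

0xCC9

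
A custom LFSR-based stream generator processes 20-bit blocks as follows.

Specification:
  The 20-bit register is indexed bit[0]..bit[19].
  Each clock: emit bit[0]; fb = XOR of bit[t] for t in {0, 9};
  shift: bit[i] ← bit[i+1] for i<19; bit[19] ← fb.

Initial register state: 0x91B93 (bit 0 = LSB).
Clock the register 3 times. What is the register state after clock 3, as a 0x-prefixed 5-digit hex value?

0xD2372

reg_0 = 0x91B93
clock 1: out=1, reg = 0x48DC9
clock 2: out=1, reg = 0xA46E4
clock 3: out=0, reg = 0xD2372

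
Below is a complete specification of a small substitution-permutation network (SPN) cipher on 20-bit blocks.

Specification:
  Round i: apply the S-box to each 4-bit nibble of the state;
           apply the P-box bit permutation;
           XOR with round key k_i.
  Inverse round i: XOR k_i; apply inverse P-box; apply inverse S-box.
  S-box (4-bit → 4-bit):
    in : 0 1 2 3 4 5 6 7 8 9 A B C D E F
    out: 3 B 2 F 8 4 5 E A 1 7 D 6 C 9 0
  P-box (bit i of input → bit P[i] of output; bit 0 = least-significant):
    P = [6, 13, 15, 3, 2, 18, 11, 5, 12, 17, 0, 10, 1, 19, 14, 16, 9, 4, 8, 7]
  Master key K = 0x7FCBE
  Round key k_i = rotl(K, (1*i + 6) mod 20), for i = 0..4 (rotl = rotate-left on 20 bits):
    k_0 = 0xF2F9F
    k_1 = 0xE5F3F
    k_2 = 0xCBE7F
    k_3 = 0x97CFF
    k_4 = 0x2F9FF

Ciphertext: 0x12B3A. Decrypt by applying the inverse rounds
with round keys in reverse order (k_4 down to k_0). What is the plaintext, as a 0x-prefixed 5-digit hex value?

s_0 = ciphertext = 0x12B3A
s_1 = InvRound(s_0, k_4) = 0xEDA96
s_2 = InvRound(s_1, k_3) = 0x94783
s_3 = InvRound(s_2, k_2) = 0x7D933
s_4 = InvRound(s_3, k_1) = 0x9849D
s_5 = InvRound(s_4, k_0) = 0x692CC

0x692CC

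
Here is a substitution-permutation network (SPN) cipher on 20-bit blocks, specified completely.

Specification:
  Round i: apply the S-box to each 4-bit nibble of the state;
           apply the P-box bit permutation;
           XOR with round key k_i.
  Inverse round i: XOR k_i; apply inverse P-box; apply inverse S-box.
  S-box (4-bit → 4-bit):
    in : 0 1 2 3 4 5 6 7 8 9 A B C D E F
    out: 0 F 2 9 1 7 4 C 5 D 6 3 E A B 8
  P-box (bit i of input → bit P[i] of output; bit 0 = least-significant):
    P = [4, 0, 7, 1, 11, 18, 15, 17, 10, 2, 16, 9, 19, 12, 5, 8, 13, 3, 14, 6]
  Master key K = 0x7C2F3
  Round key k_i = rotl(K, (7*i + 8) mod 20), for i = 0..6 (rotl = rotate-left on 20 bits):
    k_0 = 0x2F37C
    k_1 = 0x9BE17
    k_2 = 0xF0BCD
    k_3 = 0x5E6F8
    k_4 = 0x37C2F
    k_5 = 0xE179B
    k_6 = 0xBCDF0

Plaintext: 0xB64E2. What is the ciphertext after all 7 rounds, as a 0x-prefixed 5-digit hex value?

s_0 = plaintext = 0xB64E2
s_1 = Round(s_0, k_0) = 0x4DF55
s_2 = Round(s_1, k_1) = 0xD0586
s_3 = Round(s_2, k_2) = 0xE8701
s_4 = Round(s_3, k_3) = 0xCC403
s_5 = Round(s_4, k_4) = 0x32955
s_6 = Round(s_5, k_5) = 0xBA94A
s_7 = Round(s_6, k_6) = 0xAF359

0xAF359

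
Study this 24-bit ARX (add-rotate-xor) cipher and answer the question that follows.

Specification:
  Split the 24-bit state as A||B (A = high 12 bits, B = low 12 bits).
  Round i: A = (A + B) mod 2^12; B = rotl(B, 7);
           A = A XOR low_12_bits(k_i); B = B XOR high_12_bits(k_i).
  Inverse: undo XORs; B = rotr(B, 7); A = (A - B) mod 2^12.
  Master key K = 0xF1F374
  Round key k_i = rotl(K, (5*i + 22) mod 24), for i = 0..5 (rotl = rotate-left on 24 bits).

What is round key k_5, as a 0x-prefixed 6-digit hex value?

K = 0xF1F374
k_0 = rotl(K, (5*0+22) mod 24) = rotl(K, 22) = 0x3C7CDD
k_1 = rotl(K, (5*1+22) mod 24) = rotl(K, 3) = 0x8F9BA7
k_2 = rotl(K, (5*2+22) mod 24) = rotl(K, 8) = 0xF374F1
k_3 = rotl(K, (5*3+22) mod 24) = rotl(K, 13) = 0x6E9E3E
k_4 = rotl(K, (5*4+22) mod 24) = rotl(K, 18) = 0xD3C7CD
k_5 = rotl(K, (5*5+22) mod 24) = rotl(K, 23) = 0x78F9BA

0x78F9BA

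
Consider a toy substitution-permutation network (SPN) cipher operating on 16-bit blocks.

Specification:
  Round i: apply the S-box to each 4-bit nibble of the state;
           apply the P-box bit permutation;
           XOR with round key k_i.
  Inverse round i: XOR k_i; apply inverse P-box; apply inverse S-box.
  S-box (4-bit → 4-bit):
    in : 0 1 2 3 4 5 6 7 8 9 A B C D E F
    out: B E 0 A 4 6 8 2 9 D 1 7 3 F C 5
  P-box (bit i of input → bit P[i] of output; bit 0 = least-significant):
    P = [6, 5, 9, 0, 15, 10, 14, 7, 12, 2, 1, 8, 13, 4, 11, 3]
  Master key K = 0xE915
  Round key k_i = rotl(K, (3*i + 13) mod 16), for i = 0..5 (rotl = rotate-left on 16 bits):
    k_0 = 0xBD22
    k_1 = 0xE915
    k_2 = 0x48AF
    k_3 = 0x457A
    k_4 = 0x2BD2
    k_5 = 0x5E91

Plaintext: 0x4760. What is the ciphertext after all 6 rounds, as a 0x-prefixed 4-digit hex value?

0xF40E

s_0 = plaintext = 0x4760
s_1 = Round(s_0, k_0) = 0xB5C7
s_2 = Round(s_1, k_1) = 0x4523
s_3 = Round(s_2, k_2) = 0x4088
s_4 = Round(s_3, k_3) = 0xDCBF
s_5 = Round(s_4, k_4) = 0xD58E
s_6 = Round(s_5, k_5) = 0xF40E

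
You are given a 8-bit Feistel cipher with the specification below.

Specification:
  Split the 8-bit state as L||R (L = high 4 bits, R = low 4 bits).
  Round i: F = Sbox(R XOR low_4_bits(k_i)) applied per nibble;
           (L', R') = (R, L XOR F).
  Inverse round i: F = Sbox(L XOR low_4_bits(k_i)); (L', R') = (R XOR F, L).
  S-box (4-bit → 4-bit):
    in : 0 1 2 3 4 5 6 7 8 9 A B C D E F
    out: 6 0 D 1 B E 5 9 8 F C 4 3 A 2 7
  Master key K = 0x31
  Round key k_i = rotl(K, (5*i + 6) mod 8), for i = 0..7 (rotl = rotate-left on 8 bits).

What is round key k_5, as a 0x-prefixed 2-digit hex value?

K = 0x31
k_0 = rotl(K, (5*0+6) mod 8) = rotl(K, 6) = 0x4C
k_1 = rotl(K, (5*1+6) mod 8) = rotl(K, 3) = 0x89
k_2 = rotl(K, (5*2+6) mod 8) = rotl(K, 0) = 0x31
k_3 = rotl(K, (5*3+6) mod 8) = rotl(K, 5) = 0x26
k_4 = rotl(K, (5*4+6) mod 8) = rotl(K, 2) = 0xC4
k_5 = rotl(K, (5*5+6) mod 8) = rotl(K, 7) = 0x98

0x98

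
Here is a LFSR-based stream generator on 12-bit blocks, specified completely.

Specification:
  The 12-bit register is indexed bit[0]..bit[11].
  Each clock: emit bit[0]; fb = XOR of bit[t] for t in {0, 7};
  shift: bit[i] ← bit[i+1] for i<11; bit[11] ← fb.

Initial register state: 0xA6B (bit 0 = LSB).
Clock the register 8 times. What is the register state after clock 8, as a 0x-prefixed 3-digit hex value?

reg_0 = 0xA6B
clock 1: out=1, reg = 0xD35
clock 2: out=1, reg = 0xE9A
clock 3: out=0, reg = 0xF4D
clock 4: out=1, reg = 0xFA6
clock 5: out=0, reg = 0xFD3
clock 6: out=1, reg = 0x7E9
clock 7: out=1, reg = 0x3F4
clock 8: out=0, reg = 0x9FA

0x9FA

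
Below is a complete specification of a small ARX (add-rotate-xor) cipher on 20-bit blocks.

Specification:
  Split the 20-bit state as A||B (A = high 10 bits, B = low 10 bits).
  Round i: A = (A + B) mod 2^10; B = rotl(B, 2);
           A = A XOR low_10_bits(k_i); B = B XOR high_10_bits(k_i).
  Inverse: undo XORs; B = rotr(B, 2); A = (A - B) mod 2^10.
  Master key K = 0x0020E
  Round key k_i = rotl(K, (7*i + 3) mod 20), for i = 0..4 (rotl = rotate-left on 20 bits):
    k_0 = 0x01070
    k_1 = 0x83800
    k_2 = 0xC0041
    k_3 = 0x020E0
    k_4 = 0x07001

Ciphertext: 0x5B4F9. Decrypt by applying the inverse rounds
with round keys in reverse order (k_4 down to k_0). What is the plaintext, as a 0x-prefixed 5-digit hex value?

s_0 = ciphertext = 0x5B4F9
s_1 = InvRound(s_0, k_4) = 0x0CD39
s_2 = InvRound(s_1, k_3) = 0xE1D4C
s_3 = InvRound(s_2, k_2) = 0xCCC93
s_4 = InvRound(s_3, k_1) = 0x631A7
s_5 = InvRound(s_4, k_0) = 0xA5368

0xA5368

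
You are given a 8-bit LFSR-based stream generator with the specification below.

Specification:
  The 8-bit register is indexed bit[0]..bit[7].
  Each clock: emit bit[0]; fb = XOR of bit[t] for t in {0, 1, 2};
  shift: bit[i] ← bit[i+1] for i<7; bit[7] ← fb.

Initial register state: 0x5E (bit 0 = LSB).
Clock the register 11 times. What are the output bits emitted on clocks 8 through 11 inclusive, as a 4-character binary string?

0011

reg_0 = 0x5E
clock 1: out=0, reg = 0x2F
clock 2: out=1, reg = 0x97
clock 3: out=1, reg = 0xCB
clock 4: out=1, reg = 0x65
clock 5: out=1, reg = 0x32
clock 6: out=0, reg = 0x99
clock 7: out=1, reg = 0xCC
clock 8: out=0, reg = 0xE6
clock 9: out=0, reg = 0x73
clock 10: out=1, reg = 0x39
clock 11: out=1, reg = 0x9C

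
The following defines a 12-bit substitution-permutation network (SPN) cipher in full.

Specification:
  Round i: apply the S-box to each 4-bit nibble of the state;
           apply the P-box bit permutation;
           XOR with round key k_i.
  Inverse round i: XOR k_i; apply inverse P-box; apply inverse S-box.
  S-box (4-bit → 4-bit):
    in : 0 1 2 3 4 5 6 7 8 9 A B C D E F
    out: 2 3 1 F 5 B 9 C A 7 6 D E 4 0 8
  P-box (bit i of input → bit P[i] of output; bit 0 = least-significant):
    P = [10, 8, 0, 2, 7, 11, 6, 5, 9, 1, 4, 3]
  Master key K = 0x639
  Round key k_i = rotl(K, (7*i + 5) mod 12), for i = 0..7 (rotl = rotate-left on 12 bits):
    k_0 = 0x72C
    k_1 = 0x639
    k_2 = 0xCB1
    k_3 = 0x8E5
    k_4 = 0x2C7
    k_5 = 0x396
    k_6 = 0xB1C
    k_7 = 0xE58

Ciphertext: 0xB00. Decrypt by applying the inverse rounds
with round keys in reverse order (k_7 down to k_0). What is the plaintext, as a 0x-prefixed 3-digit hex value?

s_0 = ciphertext = 0xB00
s_1 = InvRound(s_0, k_7) = 0x7D1
s_2 = InvRound(s_1, k_6) = 0xF9B
s_3 = InvRound(s_2, k_5) = 0xF0B
s_4 = InvRound(s_3, k_4) = 0xF95
s_5 = InvRound(s_4, k_3) = 0x471
s_6 = InvRound(s_5, k_2) = 0xE9E
s_7 = InvRound(s_6, k_1) = 0x057
s_8 = InvRound(s_7, k_0) = 0x379

0x379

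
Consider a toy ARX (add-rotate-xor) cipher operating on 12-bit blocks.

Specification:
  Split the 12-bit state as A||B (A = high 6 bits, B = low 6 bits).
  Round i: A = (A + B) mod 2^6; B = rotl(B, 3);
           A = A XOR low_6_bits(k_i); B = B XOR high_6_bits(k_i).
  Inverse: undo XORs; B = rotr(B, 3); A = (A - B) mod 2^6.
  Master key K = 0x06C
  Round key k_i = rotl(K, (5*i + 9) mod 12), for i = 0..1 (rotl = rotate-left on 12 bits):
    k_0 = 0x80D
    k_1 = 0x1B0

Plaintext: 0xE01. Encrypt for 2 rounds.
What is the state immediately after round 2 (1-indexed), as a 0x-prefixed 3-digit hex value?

s_0 = plaintext = 0xE01
s_1 = Round(s_0, k_0) = 0xD28
s_2 = Round(s_1, k_1) = 0xB03

0xB03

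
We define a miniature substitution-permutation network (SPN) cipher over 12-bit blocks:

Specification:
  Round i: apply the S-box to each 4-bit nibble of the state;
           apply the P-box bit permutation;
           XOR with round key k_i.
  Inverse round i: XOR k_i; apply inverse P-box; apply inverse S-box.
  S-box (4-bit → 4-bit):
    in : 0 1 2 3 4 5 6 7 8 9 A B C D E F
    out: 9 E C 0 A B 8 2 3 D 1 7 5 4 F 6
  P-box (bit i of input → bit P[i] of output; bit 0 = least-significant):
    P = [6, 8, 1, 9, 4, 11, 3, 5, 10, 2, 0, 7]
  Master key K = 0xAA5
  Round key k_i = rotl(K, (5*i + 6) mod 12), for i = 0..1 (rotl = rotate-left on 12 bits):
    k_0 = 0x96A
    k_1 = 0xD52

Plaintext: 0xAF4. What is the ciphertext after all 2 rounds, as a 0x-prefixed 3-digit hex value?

s_0 = plaintext = 0xAF4
s_1 = Round(s_0, k_0) = 0x662
s_2 = Round(s_1, k_1) = 0xFF0

0xFF0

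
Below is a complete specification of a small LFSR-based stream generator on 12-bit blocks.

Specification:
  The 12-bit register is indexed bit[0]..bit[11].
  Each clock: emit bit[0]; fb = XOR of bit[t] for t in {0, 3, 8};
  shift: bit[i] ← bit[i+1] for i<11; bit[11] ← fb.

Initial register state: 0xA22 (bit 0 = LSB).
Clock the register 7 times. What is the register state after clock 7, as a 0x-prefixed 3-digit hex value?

reg_0 = 0xA22
clock 1: out=0, reg = 0x511
clock 2: out=1, reg = 0x288
clock 3: out=0, reg = 0x944
clock 4: out=0, reg = 0xCA2
clock 5: out=0, reg = 0x651
clock 6: out=1, reg = 0xB28
clock 7: out=0, reg = 0x594

0x594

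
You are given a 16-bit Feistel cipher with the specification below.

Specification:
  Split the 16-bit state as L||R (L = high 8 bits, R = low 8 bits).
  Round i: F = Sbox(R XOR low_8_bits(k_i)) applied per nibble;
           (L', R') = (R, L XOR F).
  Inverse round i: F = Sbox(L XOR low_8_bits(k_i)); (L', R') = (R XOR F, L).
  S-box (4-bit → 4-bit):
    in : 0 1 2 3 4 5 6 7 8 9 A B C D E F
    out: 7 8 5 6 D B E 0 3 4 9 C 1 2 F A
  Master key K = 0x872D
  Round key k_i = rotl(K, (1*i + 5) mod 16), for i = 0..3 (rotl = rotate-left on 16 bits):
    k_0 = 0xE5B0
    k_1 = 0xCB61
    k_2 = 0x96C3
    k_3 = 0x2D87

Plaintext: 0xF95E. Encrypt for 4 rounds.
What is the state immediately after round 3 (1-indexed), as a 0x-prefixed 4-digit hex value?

s_0 = plaintext = 0xF95E
s_1 = Round(s_0, k_0) = 0x5E06
s_2 = Round(s_1, k_1) = 0x06BE
s_3 = Round(s_2, k_2) = 0xBE04
s_4 = Round(s_3, k_3) = 0x0488

0xBE04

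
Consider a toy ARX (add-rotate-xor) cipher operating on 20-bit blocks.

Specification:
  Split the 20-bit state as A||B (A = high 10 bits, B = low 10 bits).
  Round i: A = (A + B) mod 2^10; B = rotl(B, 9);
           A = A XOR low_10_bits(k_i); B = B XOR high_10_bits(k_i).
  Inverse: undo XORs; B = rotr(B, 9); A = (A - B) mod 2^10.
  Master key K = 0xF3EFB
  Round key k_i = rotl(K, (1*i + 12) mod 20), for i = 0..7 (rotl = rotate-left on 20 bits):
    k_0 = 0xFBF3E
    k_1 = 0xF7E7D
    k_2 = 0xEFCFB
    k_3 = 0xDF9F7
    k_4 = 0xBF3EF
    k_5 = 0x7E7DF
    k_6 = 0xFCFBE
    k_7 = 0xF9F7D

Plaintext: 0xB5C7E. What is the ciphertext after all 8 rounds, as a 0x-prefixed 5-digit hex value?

s_0 = plaintext = 0xB5C7E
s_1 = Round(s_0, k_0) = 0x1AFD0
s_2 = Round(s_1, k_1) = 0x91A37
s_3 = Round(s_2, k_2) = 0x218A4
s_4 = Round(s_3, k_3) = 0x3772C
s_5 = Round(s_4, k_4) = 0xF9B6A
s_6 = Round(s_5, k_5) = 0x23C4C
s_7 = Round(s_6, k_6) = 0xD97D5
s_8 = Round(s_7, k_7) = 0x11C0D

0x11C0D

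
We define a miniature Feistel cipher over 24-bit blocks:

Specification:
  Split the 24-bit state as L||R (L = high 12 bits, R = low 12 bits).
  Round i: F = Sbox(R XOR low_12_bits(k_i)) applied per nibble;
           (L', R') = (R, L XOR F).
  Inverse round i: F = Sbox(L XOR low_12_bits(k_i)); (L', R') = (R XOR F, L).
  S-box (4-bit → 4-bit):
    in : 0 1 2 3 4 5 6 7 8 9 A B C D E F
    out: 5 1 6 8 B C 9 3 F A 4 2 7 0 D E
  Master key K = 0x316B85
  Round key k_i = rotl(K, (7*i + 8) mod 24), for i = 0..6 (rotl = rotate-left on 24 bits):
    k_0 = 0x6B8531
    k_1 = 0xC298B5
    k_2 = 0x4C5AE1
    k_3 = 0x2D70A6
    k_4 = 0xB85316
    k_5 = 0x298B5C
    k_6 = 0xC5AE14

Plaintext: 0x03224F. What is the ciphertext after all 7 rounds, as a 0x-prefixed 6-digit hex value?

0x95816C

s_0 = plaintext = 0x03224F
s_1 = Round(s_0, k_0) = 0x24F30F
s_2 = Round(s_1, k_1) = 0x30F06B
s_3 = Round(s_2, k_2) = 0x06B7FB
s_4 = Round(s_3, k_3) = 0x7FB3AB
s_5 = Round(s_4, k_4) = 0x3AB2DB
s_6 = Round(s_5, k_5) = 0x2DB958
s_7 = Round(s_6, k_6) = 0x95816C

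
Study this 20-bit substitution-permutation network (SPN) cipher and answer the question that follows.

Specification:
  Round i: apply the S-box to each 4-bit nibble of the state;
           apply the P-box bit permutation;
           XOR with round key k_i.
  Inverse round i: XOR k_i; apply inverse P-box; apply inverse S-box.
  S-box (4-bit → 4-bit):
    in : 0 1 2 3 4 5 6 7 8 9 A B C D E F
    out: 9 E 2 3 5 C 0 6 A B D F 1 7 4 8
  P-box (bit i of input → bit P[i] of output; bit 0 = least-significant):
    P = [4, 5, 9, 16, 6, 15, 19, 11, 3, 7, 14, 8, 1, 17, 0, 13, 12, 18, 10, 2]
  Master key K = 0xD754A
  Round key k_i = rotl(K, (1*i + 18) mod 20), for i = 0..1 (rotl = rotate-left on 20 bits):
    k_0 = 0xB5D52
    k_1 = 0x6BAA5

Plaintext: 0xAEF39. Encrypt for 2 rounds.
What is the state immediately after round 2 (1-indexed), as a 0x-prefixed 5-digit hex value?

s_0 = plaintext = 0xAEF39
s_1 = Round(s_0, k_0) = 0xAC827
s_2 = Round(s_1, k_1) = 0x62D03

0x62D03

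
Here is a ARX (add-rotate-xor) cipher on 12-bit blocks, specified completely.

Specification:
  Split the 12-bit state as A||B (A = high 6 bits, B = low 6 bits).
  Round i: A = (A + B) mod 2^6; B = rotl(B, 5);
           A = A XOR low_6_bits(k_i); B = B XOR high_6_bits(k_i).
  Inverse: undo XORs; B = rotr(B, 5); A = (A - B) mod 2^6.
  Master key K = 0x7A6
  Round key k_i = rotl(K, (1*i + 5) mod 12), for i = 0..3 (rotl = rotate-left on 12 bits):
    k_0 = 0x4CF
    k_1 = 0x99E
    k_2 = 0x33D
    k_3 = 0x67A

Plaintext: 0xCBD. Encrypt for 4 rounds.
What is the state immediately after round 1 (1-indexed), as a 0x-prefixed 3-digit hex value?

0x82D

s_0 = plaintext = 0xCBD
s_1 = Round(s_0, k_0) = 0x82D
s_2 = Round(s_1, k_1) = 0x4D0
s_3 = Round(s_2, k_2) = 0x784
s_4 = Round(s_3, k_3) = 0x61B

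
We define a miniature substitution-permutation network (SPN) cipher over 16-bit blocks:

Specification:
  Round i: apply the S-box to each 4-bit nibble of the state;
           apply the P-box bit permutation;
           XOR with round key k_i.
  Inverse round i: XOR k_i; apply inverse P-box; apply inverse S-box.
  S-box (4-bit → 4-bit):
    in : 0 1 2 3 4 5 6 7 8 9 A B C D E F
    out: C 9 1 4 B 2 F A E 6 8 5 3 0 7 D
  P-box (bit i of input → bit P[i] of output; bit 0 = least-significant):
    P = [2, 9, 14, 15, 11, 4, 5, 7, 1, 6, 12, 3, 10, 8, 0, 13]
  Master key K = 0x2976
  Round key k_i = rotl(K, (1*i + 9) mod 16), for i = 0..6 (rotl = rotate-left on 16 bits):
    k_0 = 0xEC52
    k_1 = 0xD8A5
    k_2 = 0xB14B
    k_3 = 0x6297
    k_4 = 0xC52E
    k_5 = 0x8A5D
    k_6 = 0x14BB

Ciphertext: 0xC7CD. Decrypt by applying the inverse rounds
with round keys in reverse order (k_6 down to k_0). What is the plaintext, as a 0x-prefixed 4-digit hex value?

s_0 = ciphertext = 0xC7CD
s_1 = InvRound(s_0, k_6) = 0x5E96
s_2 = InvRound(s_1, k_5) = 0xB6A0
s_3 = InvRound(s_2, k_4) = 0x7FAE
s_4 = InvRound(s_3, k_3) = 0xE0ED
s_5 = InvRound(s_4, k_2) = 0x5B0B
s_6 = InvRound(s_5, k_1) = 0x5104
s_7 = InvRound(s_6, k_0) = 0x4EC1

0x4EC1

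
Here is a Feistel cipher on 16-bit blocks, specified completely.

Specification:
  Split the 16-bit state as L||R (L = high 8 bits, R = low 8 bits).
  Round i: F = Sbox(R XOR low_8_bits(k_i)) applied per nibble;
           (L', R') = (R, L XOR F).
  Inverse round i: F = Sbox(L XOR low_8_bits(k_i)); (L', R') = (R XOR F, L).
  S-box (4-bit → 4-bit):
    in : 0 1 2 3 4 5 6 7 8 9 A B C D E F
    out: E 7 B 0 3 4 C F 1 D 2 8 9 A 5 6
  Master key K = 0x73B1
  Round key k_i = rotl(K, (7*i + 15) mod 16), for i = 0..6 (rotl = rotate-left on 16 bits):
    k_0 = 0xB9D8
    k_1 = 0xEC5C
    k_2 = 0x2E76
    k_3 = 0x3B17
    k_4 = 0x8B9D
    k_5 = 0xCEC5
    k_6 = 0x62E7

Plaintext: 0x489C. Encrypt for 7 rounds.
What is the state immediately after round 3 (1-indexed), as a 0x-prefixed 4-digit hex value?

s_0 = plaintext = 0x489C
s_1 = Round(s_0, k_0) = 0x9C7B
s_2 = Round(s_1, k_1) = 0x7B23
s_3 = Round(s_2, k_2) = 0x233F
s_4 = Round(s_3, k_3) = 0x3F92
s_5 = Round(s_4, k_4) = 0x92D9
s_6 = Round(s_5, k_5) = 0xD9EB
s_7 = Round(s_6, k_6) = 0xEB30

0x233F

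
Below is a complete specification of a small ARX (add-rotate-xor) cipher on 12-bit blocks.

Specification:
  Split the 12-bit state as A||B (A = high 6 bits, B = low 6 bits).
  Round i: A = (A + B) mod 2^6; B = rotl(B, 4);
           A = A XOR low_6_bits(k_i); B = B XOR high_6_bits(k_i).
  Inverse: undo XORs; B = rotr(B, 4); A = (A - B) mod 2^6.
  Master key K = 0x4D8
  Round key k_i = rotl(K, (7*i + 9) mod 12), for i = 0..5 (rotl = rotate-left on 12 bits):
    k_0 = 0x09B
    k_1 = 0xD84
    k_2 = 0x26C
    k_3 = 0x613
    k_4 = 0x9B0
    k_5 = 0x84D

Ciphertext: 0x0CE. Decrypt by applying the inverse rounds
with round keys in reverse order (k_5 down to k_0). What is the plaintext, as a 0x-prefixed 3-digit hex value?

0x54B

s_0 = ciphertext = 0x0CE
s_1 = InvRound(s_0, k_5) = 0x43E
s_2 = InvRound(s_1, k_4) = 0xFE1
s_3 = InvRound(s_2, k_3) = 0x167
s_4 = InvRound(s_3, k_2) = 0xBFA
s_5 = InvRound(s_4, k_1) = 0xEF0
s_6 = InvRound(s_5, k_0) = 0x54B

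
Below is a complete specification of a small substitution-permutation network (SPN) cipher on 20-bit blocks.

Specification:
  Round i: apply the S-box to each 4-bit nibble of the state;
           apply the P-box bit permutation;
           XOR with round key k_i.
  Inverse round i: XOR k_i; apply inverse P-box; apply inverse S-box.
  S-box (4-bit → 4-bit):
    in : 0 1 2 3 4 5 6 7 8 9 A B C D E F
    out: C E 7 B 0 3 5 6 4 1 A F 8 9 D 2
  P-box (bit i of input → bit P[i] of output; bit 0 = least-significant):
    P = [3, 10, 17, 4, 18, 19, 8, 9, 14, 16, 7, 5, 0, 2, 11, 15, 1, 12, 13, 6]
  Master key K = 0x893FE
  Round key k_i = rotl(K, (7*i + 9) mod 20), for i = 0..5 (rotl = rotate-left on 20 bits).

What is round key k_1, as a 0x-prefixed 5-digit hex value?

K = 0x893FE
k_0 = rotl(K, (7*0+9) mod 20) = rotl(K, 9) = 0x7FD12
k_1 = rotl(K, (7*1+9) mod 20) = rotl(K, 16) = 0xE893F

0xE893F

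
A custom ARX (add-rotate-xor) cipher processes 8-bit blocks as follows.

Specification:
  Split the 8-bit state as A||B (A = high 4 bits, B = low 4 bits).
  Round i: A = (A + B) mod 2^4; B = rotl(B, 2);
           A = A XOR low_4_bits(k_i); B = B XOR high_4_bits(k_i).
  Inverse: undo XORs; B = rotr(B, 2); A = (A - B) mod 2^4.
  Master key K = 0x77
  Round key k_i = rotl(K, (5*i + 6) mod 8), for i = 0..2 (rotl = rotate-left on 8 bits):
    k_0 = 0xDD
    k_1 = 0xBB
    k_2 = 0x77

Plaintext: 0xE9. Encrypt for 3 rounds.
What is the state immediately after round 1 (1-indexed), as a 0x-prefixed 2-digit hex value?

s_0 = plaintext = 0xE9
s_1 = Round(s_0, k_0) = 0xAB
s_2 = Round(s_1, k_1) = 0xE5
s_3 = Round(s_2, k_2) = 0x42

0xAB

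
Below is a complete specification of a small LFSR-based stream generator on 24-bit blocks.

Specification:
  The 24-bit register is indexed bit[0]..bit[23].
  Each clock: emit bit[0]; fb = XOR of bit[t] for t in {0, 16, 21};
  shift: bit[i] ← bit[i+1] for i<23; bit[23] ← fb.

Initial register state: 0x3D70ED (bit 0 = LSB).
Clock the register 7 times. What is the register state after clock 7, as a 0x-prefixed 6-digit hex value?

reg_0 = 0x3D70ED
clock 1: out=1, reg = 0x9EB876
clock 2: out=0, reg = 0x4F5C3B
clock 3: out=1, reg = 0x27AE1D
clock 4: out=1, reg = 0x93D70E
clock 5: out=0, reg = 0xC9EB87
clock 6: out=1, reg = 0x64F5C3
clock 7: out=1, reg = 0x327AE1

0x327AE1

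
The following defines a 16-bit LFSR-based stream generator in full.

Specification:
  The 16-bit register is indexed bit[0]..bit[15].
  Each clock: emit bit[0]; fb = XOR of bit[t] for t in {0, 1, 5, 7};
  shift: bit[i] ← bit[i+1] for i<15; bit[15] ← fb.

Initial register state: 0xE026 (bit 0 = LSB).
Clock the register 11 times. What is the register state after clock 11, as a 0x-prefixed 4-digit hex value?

0xDE9C

reg_0 = 0xE026
clock 1: out=0, reg = 0x7013
clock 2: out=1, reg = 0x3809
clock 3: out=1, reg = 0x9C04
clock 4: out=0, reg = 0x4E02
clock 5: out=0, reg = 0xA701
clock 6: out=1, reg = 0xD380
clock 7: out=0, reg = 0xE9C0
clock 8: out=0, reg = 0xF4E0
clock 9: out=0, reg = 0x7A70
clock 10: out=0, reg = 0xBD38
clock 11: out=0, reg = 0xDE9C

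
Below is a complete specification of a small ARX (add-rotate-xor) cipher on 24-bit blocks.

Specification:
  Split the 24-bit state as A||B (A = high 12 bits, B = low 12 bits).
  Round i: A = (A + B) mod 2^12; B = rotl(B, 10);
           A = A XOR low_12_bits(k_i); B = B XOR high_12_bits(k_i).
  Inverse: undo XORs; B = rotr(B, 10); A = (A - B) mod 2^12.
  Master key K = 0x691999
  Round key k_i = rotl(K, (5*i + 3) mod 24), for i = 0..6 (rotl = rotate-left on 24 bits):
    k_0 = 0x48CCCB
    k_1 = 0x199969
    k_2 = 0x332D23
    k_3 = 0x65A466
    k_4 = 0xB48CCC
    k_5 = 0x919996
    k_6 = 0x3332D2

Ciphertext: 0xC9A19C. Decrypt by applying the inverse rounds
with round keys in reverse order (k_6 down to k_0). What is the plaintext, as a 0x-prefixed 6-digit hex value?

0x352C3E

s_0 = ciphertext = 0xC9A19C
s_1 = InvRound(s_0, k_6) = 0x38CABC
s_2 = InvRound(s_1, k_5) = 0xB86E94
s_3 = InvRound(s_2, k_4) = 0xFD9771
s_4 = InvRound(s_3, k_3) = 0x7134AC
s_5 = InvRound(s_4, k_2) = 0xBB7E79
s_6 = InvRound(s_5, k_1) = 0x35BF83
s_7 = InvRound(s_6, k_0) = 0x352C3E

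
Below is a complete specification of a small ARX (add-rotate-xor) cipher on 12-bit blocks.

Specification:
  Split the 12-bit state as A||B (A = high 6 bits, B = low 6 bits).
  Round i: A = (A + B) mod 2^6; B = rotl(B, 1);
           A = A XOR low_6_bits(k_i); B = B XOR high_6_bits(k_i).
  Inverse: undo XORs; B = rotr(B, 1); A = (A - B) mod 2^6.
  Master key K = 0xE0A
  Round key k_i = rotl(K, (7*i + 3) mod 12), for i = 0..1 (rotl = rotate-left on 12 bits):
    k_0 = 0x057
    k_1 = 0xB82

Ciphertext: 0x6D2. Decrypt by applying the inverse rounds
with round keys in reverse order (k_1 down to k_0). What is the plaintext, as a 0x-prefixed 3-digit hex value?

0xF6F

s_0 = ciphertext = 0x6D2
s_1 = InvRound(s_0, k_1) = 0xEDE
s_2 = InvRound(s_1, k_0) = 0xF6F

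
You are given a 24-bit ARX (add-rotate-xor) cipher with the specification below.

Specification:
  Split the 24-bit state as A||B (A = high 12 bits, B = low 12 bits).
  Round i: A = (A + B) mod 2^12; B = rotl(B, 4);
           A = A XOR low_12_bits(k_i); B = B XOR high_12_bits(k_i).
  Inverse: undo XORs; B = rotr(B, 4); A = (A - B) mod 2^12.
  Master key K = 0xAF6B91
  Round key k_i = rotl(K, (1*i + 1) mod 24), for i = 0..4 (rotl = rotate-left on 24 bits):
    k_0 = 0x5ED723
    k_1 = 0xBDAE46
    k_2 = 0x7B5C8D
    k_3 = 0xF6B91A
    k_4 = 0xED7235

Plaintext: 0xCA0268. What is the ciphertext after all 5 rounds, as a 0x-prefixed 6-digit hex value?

s_0 = plaintext = 0xCA0268
s_1 = Round(s_0, k_0) = 0x82B36F
s_2 = Round(s_1, k_1) = 0x5DCD29
s_3 = Round(s_2, k_2) = 0xF88528
s_4 = Round(s_3, k_3) = 0xDAADEE
s_5 = Round(s_4, k_4) = 0x9AD03A

0x9AD03A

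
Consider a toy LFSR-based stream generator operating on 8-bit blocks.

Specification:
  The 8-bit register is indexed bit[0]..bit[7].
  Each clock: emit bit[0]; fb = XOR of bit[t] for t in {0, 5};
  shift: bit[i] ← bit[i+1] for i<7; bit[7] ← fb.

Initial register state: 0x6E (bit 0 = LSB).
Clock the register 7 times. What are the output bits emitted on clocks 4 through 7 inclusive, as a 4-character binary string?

1011

reg_0 = 0x6E
clock 1: out=0, reg = 0xB7
clock 2: out=1, reg = 0x5B
clock 3: out=1, reg = 0xAD
clock 4: out=1, reg = 0x56
clock 5: out=0, reg = 0x2B
clock 6: out=1, reg = 0x15
clock 7: out=1, reg = 0x8A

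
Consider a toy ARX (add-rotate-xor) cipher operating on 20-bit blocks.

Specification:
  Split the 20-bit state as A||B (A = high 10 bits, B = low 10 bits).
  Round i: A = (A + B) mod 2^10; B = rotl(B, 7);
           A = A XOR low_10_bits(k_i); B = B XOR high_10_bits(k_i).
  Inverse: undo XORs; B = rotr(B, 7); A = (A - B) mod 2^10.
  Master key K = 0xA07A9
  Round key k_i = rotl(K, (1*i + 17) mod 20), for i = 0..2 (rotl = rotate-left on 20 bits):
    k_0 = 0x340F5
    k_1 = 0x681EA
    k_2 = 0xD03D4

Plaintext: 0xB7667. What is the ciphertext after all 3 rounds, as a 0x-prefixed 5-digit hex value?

s_0 = plaintext = 0xB7667
s_1 = Round(s_0, k_0) = 0x6C71C
s_2 = Round(s_1, k_1) = 0x49FC3
s_3 = Round(s_2, k_2) = 0xCFAB8

0xCFAB8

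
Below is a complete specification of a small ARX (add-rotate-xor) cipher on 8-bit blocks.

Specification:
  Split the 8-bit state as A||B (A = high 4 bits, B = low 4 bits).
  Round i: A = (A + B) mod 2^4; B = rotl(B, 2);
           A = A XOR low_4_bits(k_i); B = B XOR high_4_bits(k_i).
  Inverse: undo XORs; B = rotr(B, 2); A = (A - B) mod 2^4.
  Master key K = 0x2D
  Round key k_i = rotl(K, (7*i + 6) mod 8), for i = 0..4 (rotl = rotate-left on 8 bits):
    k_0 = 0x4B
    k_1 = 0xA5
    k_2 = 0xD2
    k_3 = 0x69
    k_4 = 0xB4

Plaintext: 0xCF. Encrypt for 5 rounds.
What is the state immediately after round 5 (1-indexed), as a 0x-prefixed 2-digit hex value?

0xEE

s_0 = plaintext = 0xCF
s_1 = Round(s_0, k_0) = 0x0B
s_2 = Round(s_1, k_1) = 0xE4
s_3 = Round(s_2, k_2) = 0x0C
s_4 = Round(s_3, k_3) = 0x55
s_5 = Round(s_4, k_4) = 0xEE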